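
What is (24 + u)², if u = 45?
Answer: 4761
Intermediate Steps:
(24 + u)² = (24 + 45)² = 69² = 4761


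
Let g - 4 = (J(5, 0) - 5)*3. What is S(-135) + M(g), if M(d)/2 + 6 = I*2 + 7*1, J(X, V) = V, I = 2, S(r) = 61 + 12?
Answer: 83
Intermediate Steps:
S(r) = 73
g = -11 (g = 4 + (0 - 5)*3 = 4 - 5*3 = 4 - 15 = -11)
M(d) = 10 (M(d) = -12 + 2*(2*2 + 7*1) = -12 + 2*(4 + 7) = -12 + 2*11 = -12 + 22 = 10)
S(-135) + M(g) = 73 + 10 = 83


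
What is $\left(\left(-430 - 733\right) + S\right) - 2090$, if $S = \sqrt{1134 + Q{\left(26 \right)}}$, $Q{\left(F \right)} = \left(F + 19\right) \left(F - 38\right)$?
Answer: $-3253 + 3 \sqrt{66} \approx -3228.6$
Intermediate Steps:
$Q{\left(F \right)} = \left(-38 + F\right) \left(19 + F\right)$ ($Q{\left(F \right)} = \left(19 + F\right) \left(-38 + F\right) = \left(-38 + F\right) \left(19 + F\right)$)
$S = 3 \sqrt{66}$ ($S = \sqrt{1134 - \left(1216 - 676\right)} = \sqrt{1134 - 540} = \sqrt{594} = 3 \sqrt{66} \approx 24.372$)
$\left(\left(-430 - 733\right) + S\right) - 2090 = \left(\left(-430 - 733\right) + 3 \sqrt{66}\right) - 2090 = \left(-1163 + 3 \sqrt{66}\right) - 2090 = -3253 + 3 \sqrt{66}$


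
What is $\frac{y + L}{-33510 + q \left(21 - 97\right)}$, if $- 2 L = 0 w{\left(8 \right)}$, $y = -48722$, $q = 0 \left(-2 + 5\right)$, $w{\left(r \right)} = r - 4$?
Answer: $\frac{24361}{16755} \approx 1.454$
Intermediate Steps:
$w{\left(r \right)} = -4 + r$ ($w{\left(r \right)} = r - 4 = -4 + r$)
$q = 0$ ($q = 0 \cdot 3 = 0$)
$L = 0$ ($L = - \frac{0 \left(-4 + 8\right)}{2} = - \frac{0 \cdot 4}{2} = \left(- \frac{1}{2}\right) 0 = 0$)
$\frac{y + L}{-33510 + q \left(21 - 97\right)} = \frac{-48722 + 0}{-33510 + 0 \left(21 - 97\right)} = - \frac{48722}{-33510 + 0 \left(-76\right)} = - \frac{48722}{-33510 + 0} = - \frac{48722}{-33510} = \left(-48722\right) \left(- \frac{1}{33510}\right) = \frac{24361}{16755}$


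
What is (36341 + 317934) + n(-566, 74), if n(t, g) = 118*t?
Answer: 287487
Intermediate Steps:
(36341 + 317934) + n(-566, 74) = (36341 + 317934) + 118*(-566) = 354275 - 66788 = 287487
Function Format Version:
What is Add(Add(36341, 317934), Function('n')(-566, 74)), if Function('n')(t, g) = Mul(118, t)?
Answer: 287487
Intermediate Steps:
Add(Add(36341, 317934), Function('n')(-566, 74)) = Add(Add(36341, 317934), Mul(118, -566)) = Add(354275, -66788) = 287487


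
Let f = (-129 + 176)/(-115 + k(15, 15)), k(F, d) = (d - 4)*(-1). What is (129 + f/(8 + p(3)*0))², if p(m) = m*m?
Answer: 16896100225/1016064 ≈ 16629.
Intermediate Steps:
k(F, d) = 4 - d (k(F, d) = (-4 + d)*(-1) = 4 - d)
p(m) = m²
f = -47/126 (f = (-129 + 176)/(-115 + (4 - 1*15)) = 47/(-115 + (4 - 15)) = 47/(-115 - 11) = 47/(-126) = 47*(-1/126) = -47/126 ≈ -0.37302)
(129 + f/(8 + p(3)*0))² = (129 - 47/(126*(8 + 3²*0)))² = (129 - 47/(126*(8 + 9*0)))² = (129 - 47/(126*(8 + 0)))² = (129 - 47/126/8)² = (129 - 47/126*⅛)² = (129 - 47/1008)² = (129985/1008)² = 16896100225/1016064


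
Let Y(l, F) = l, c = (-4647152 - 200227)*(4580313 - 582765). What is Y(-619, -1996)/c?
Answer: 619/19377630226692 ≈ 3.1944e-11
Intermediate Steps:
c = -19377630226692 (c = -4847379*3997548 = -19377630226692)
Y(-619, -1996)/c = -619/(-19377630226692) = -619*(-1/19377630226692) = 619/19377630226692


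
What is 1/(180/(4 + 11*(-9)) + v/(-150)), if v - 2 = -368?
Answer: 475/259 ≈ 1.8340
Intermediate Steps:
v = -366 (v = 2 - 368 = -366)
1/(180/(4 + 11*(-9)) + v/(-150)) = 1/(180/(4 + 11*(-9)) - 366/(-150)) = 1/(180/(4 - 99) - 366*(-1/150)) = 1/(180/(-95) + 61/25) = 1/(180*(-1/95) + 61/25) = 1/(-36/19 + 61/25) = 1/(259/475) = 475/259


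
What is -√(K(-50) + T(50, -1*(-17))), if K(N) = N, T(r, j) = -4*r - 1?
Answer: -I*√251 ≈ -15.843*I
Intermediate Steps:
T(r, j) = -1 - 4*r
-√(K(-50) + T(50, -1*(-17))) = -√(-50 + (-1 - 4*50)) = -√(-50 + (-1 - 200)) = -√(-50 - 201) = -√(-251) = -I*√251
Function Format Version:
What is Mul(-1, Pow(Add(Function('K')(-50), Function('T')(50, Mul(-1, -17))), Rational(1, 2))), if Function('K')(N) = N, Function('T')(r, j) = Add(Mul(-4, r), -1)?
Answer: Mul(-1, I, Pow(251, Rational(1, 2))) ≈ Mul(-15.843, I)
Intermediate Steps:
Function('T')(r, j) = Add(-1, Mul(-4, r))
Mul(-1, Pow(Add(Function('K')(-50), Function('T')(50, Mul(-1, -17))), Rational(1, 2))) = Mul(-1, Pow(Add(-50, Add(-1, Mul(-4, 50))), Rational(1, 2))) = Mul(-1, Pow(Add(-50, Add(-1, -200)), Rational(1, 2))) = Mul(-1, Pow(Add(-50, -201), Rational(1, 2))) = Mul(-1, Pow(-251, Rational(1, 2))) = Mul(-1, Mul(I, Pow(251, Rational(1, 2)))) = Mul(-1, I, Pow(251, Rational(1, 2)))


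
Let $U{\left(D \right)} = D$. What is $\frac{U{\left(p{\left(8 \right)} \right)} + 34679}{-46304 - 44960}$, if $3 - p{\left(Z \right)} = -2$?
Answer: $- \frac{377}{992} \approx -0.38004$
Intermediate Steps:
$p{\left(Z \right)} = 5$ ($p{\left(Z \right)} = 3 - -2 = 3 + 2 = 5$)
$\frac{U{\left(p{\left(8 \right)} \right)} + 34679}{-46304 - 44960} = \frac{5 + 34679}{-46304 - 44960} = \frac{34684}{-91264} = 34684 \left(- \frac{1}{91264}\right) = - \frac{377}{992}$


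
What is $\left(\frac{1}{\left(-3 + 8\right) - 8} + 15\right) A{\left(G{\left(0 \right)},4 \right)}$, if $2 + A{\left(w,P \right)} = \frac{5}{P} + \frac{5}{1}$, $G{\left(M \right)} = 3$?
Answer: $\frac{187}{3} \approx 62.333$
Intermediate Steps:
$A{\left(w,P \right)} = 3 + \frac{5}{P}$ ($A{\left(w,P \right)} = -2 + \left(\frac{5}{P} + \frac{5}{1}\right) = -2 + \left(\frac{5}{P} + 5 \cdot 1\right) = -2 + \left(\frac{5}{P} + 5\right) = -2 + \left(5 + \frac{5}{P}\right) = 3 + \frac{5}{P}$)
$\left(\frac{1}{\left(-3 + 8\right) - 8} + 15\right) A{\left(G{\left(0 \right)},4 \right)} = \left(\frac{1}{\left(-3 + 8\right) - 8} + 15\right) \left(3 + \frac{5}{4}\right) = \left(\frac{1}{5 - 8} + 15\right) \left(3 + 5 \cdot \frac{1}{4}\right) = \left(\frac{1}{-3} + 15\right) \left(3 + \frac{5}{4}\right) = \left(- \frac{1}{3} + 15\right) \frac{17}{4} = \frac{44}{3} \cdot \frac{17}{4} = \frac{187}{3}$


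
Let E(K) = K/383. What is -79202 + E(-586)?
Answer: -30334952/383 ≈ -79204.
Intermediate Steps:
E(K) = K/383 (E(K) = K*(1/383) = K/383)
-79202 + E(-586) = -79202 + (1/383)*(-586) = -79202 - 586/383 = -30334952/383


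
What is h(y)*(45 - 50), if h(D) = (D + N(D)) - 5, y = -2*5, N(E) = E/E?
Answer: 70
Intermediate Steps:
N(E) = 1
y = -10
h(D) = -4 + D (h(D) = (D + 1) - 5 = (1 + D) - 5 = -4 + D)
h(y)*(45 - 50) = (-4 - 10)*(45 - 50) = -14*(-5) = 70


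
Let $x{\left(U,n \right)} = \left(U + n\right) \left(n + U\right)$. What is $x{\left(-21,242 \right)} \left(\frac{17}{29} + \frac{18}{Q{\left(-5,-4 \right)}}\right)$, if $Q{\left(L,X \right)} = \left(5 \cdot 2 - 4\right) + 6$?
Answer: $\frac{5909761}{58} \approx 1.0189 \cdot 10^{5}$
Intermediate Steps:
$Q{\left(L,X \right)} = 12$ ($Q{\left(L,X \right)} = \left(10 - 4\right) + 6 = 6 + 6 = 12$)
$x{\left(U,n \right)} = \left(U + n\right)^{2}$ ($x{\left(U,n \right)} = \left(U + n\right) \left(U + n\right) = \left(U + n\right)^{2}$)
$x{\left(-21,242 \right)} \left(\frac{17}{29} + \frac{18}{Q{\left(-5,-4 \right)}}\right) = \left(-21 + 242\right)^{2} \left(\frac{17}{29} + \frac{18}{12}\right) = 221^{2} \left(17 \cdot \frac{1}{29} + 18 \cdot \frac{1}{12}\right) = 48841 \left(\frac{17}{29} + \frac{3}{2}\right) = 48841 \cdot \frac{121}{58} = \frac{5909761}{58}$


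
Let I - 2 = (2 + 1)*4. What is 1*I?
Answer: 14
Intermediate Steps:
I = 14 (I = 2 + (2 + 1)*4 = 2 + 3*4 = 2 + 12 = 14)
1*I = 1*14 = 14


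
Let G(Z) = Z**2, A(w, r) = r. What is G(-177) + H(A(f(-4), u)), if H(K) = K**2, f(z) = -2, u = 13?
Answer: 31498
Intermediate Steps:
G(-177) + H(A(f(-4), u)) = (-177)**2 + 13**2 = 31329 + 169 = 31498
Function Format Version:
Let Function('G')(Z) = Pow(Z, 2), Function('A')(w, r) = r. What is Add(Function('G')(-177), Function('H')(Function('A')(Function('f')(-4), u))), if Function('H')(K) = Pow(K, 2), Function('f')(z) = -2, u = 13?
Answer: 31498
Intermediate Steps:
Add(Function('G')(-177), Function('H')(Function('A')(Function('f')(-4), u))) = Add(Pow(-177, 2), Pow(13, 2)) = Add(31329, 169) = 31498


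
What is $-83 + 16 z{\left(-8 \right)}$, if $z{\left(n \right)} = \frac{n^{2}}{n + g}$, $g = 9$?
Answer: $941$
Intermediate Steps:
$z{\left(n \right)} = \frac{n^{2}}{9 + n}$ ($z{\left(n \right)} = \frac{n^{2}}{n + 9} = \frac{n^{2}}{9 + n}$)
$-83 + 16 z{\left(-8 \right)} = -83 + 16 \frac{\left(-8\right)^{2}}{9 - 8} = -83 + 16 \cdot \frac{64}{1} = -83 + 16 \cdot 64 \cdot 1 = -83 + 16 \cdot 64 = -83 + 1024 = 941$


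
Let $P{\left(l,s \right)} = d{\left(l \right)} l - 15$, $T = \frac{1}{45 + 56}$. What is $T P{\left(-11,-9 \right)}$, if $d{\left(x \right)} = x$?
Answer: $\frac{106}{101} \approx 1.0495$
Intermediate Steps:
$T = \frac{1}{101} \approx 0.009901$
$P{\left(l,s \right)} = -15 + l^{2}$ ($P{\left(l,s \right)} = l l - 15 = l^{2} - 15 = -15 + l^{2}$)
$T P{\left(-11,-9 \right)} = \frac{-15 + \left(-11\right)^{2}}{101} = \frac{-15 + 121}{101} = \frac{1}{101} \cdot 106 = \frac{106}{101}$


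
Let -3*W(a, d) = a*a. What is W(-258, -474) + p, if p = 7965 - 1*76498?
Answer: -90721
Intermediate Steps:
W(a, d) = -a²/3 (W(a, d) = -a*a/3 = -a²/3)
p = -68533 (p = 7965 - 76498 = -68533)
W(-258, -474) + p = -⅓*(-258)² - 68533 = -⅓*66564 - 68533 = -22188 - 68533 = -90721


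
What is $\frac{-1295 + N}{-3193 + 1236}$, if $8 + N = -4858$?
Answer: $\frac{6161}{1957} \approx 3.1482$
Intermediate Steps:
$N = -4866$ ($N = -8 - 4858 = -4866$)
$\frac{-1295 + N}{-3193 + 1236} = \frac{-1295 - 4866}{-3193 + 1236} = - \frac{6161}{-1957} = \left(-6161\right) \left(- \frac{1}{1957}\right) = \frac{6161}{1957}$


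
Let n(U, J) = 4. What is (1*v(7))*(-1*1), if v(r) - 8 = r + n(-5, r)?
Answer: -19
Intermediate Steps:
v(r) = 12 + r (v(r) = 8 + (r + 4) = 8 + (4 + r) = 12 + r)
(1*v(7))*(-1*1) = (1*(12 + 7))*(-1*1) = (1*19)*(-1) = 19*(-1) = -19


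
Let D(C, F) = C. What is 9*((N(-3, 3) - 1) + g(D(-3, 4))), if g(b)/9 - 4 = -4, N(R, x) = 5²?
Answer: 216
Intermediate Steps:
N(R, x) = 25
g(b) = 0 (g(b) = 36 + 9*(-4) = 36 - 36 = 0)
9*((N(-3, 3) - 1) + g(D(-3, 4))) = 9*((25 - 1) + 0) = 9*(24 + 0) = 9*24 = 216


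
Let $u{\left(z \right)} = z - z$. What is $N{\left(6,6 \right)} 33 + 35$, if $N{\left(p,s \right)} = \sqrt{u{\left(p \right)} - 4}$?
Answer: $35 + 66 i \approx 35.0 + 66.0 i$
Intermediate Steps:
$u{\left(z \right)} = 0$
$N{\left(p,s \right)} = 2 i$ ($N{\left(p,s \right)} = \sqrt{0 - 4} = \sqrt{-4} = 2 i$)
$N{\left(6,6 \right)} 33 + 35 = 2 i 33 + 35 = 66 i + 35 = 35 + 66 i$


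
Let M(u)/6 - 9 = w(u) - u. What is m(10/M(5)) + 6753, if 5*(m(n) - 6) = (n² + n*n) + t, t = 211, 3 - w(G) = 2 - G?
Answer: 612109/90 ≈ 6801.2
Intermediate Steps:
w(G) = 1 + G (w(G) = 3 - (2 - G) = 3 + (-2 + G) = 1 + G)
M(u) = 60 (M(u) = 54 + 6*((1 + u) - u) = 54 + 6*1 = 54 + 6 = 60)
m(n) = 241/5 + 2*n²/5 (m(n) = 6 + ((n² + n*n) + 211)/5 = 6 + ((n² + n²) + 211)/5 = 6 + (2*n² + 211)/5 = 6 + (211 + 2*n²)/5 = 6 + (211/5 + 2*n²/5) = 241/5 + 2*n²/5)
m(10/M(5)) + 6753 = (241/5 + 2*(10/60)²/5) + 6753 = (241/5 + 2*(10*(1/60))²/5) + 6753 = (241/5 + 2*(⅙)²/5) + 6753 = (241/5 + (⅖)*(1/36)) + 6753 = (241/5 + 1/90) + 6753 = 4339/90 + 6753 = 612109/90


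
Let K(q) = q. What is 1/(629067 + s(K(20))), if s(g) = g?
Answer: 1/629087 ≈ 1.5896e-6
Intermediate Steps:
1/(629067 + s(K(20))) = 1/(629067 + 20) = 1/629087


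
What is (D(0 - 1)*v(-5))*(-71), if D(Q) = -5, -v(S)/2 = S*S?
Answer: -17750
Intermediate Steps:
v(S) = -2*S² (v(S) = -2*S*S = -2*S²)
(D(0 - 1)*v(-5))*(-71) = -(-10)*(-5)²*(-71) = -(-10)*25*(-71) = -5*(-50)*(-71) = 250*(-71) = -17750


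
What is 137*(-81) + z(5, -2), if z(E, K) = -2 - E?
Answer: -11104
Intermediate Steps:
137*(-81) + z(5, -2) = 137*(-81) + (-2 - 1*5) = -11097 + (-2 - 5) = -11097 - 7 = -11104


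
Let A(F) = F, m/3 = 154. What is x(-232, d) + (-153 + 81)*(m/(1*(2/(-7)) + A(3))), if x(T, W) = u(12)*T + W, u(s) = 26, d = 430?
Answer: -339286/19 ≈ -17857.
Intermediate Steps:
m = 462 (m = 3*154 = 462)
x(T, W) = W + 26*T (x(T, W) = 26*T + W = W + 26*T)
x(-232, d) + (-153 + 81)*(m/(1*(2/(-7)) + A(3))) = (430 + 26*(-232)) + (-153 + 81)*(462/(1*(2/(-7)) + 3)) = (430 - 6032) - 33264/(1*(2*(-1/7)) + 3) = -5602 - 33264/(1*(-2/7) + 3) = -5602 - 33264/(-2/7 + 3) = -5602 - 33264/19/7 = -5602 - 33264*7/19 = -5602 - 72*3234/19 = -5602 - 232848/19 = -339286/19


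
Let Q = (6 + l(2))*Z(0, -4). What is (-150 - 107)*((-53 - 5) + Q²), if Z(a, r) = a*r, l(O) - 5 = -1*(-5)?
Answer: 14906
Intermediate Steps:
l(O) = 10 (l(O) = 5 - 1*(-5) = 5 + 5 = 10)
Q = 0 (Q = (6 + 10)*(0*(-4)) = 16*0 = 0)
(-150 - 107)*((-53 - 5) + Q²) = (-150 - 107)*((-53 - 5) + 0²) = -257*(-58 + 0) = -257*(-58) = 14906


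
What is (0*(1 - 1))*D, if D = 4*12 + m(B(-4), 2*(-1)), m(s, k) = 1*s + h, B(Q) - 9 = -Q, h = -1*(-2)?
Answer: 0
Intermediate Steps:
h = 2
B(Q) = 9 - Q
m(s, k) = 2 + s (m(s, k) = 1*s + 2 = s + 2 = 2 + s)
D = 63 (D = 4*12 + (2 + (9 - 1*(-4))) = 48 + (2 + (9 + 4)) = 48 + (2 + 13) = 48 + 15 = 63)
(0*(1 - 1))*D = (0*(1 - 1))*63 = (0*0)*63 = 0*63 = 0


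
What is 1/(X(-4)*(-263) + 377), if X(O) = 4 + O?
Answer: 1/377 ≈ 0.0026525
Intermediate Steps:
1/(X(-4)*(-263) + 377) = 1/((4 - 4)*(-263) + 377) = 1/(0*(-263) + 377) = 1/(0 + 377) = 1/377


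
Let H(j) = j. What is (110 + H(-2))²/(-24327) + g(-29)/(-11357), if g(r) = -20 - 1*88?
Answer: -4808916/10232657 ≈ -0.46996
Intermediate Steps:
g(r) = -108 (g(r) = -20 - 88 = -108)
(110 + H(-2))²/(-24327) + g(-29)/(-11357) = (110 - 2)²/(-24327) - 108/(-11357) = 108²*(-1/24327) - 108*(-1/11357) = 11664*(-1/24327) + 108/11357 = -432/901 + 108/11357 = -4808916/10232657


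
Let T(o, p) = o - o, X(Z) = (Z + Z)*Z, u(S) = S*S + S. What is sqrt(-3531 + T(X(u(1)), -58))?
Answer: I*sqrt(3531) ≈ 59.422*I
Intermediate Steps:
u(S) = S + S**2 (u(S) = S**2 + S = S + S**2)
X(Z) = 2*Z**2 (X(Z) = (2*Z)*Z = 2*Z**2)
T(o, p) = 0
sqrt(-3531 + T(X(u(1)), -58)) = sqrt(-3531 + 0) = sqrt(-3531) = I*sqrt(3531)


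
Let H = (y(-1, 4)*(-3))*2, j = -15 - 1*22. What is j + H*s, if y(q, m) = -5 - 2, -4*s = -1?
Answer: -53/2 ≈ -26.500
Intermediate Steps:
s = 1/4 (s = -1/4*(-1) = 1/4 ≈ 0.25000)
y(q, m) = -7
j = -37 (j = -15 - 22 = -37)
H = 42 (H = -7*(-3)*2 = 21*2 = 42)
j + H*s = -37 + 42*(1/4) = -37 + 21/2 = -53/2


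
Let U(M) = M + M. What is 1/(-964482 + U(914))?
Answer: -1/962654 ≈ -1.0388e-6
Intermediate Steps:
U(M) = 2*M
1/(-964482 + U(914)) = 1/(-964482 + 2*914) = 1/(-964482 + 1828) = 1/(-962654) = -1/962654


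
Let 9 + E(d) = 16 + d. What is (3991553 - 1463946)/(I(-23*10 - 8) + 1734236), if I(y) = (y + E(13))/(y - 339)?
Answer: 1458429239/1000654390 ≈ 1.4575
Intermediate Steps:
E(d) = 7 + d (E(d) = -9 + (16 + d) = 7 + d)
I(y) = (20 + y)/(-339 + y) (I(y) = (y + (7 + 13))/(y - 339) = (y + 20)/(-339 + y) = (20 + y)/(-339 + y))
(3991553 - 1463946)/(I(-23*10 - 8) + 1734236) = (3991553 - 1463946)/((20 + (-23*10 - 8))/(-339 + (-23*10 - 8)) + 1734236) = 2527607/((20 + (-230 - 8))/(-339 + (-230 - 8)) + 1734236) = 2527607/((20 - 238)/(-339 - 238) + 1734236) = 2527607/(-218/(-577) + 1734236) = 2527607/(-1/577*(-218) + 1734236) = 2527607/(218/577 + 1734236) = 2527607/(1000654390/577) = 2527607*(577/1000654390) = 1458429239/1000654390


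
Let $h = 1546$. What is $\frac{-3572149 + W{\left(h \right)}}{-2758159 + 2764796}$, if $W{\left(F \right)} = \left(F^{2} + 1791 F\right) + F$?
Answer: $\frac{1588399}{6637} \approx 239.32$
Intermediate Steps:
$W{\left(F \right)} = F^{2} + 1792 F$
$\frac{-3572149 + W{\left(h \right)}}{-2758159 + 2764796} = \frac{-3572149 + 1546 \left(1792 + 1546\right)}{-2758159 + 2764796} = \frac{-3572149 + 1546 \cdot 3338}{6637} = \left(-3572149 + 5160548\right) \frac{1}{6637} = 1588399 \cdot \frac{1}{6637} = \frac{1588399}{6637}$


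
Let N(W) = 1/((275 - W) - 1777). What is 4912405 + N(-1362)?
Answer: 687736699/140 ≈ 4.9124e+6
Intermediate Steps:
N(W) = 1/(-1502 - W)
4912405 + N(-1362) = 4912405 - 1/(1502 - 1362) = 4912405 - 1/140 = 687736699/140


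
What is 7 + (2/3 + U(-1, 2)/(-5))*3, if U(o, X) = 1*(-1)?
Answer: 48/5 ≈ 9.6000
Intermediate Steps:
U(o, X) = -1
7 + (2/3 + U(-1, 2)/(-5))*3 = 7 + (2/3 - 1/(-5))*3 = 7 + (2*(⅓) - 1*(-⅕))*3 = 7 + (⅔ + ⅕)*3 = 7 + (13/15)*3 = 7 + 13/5 = 48/5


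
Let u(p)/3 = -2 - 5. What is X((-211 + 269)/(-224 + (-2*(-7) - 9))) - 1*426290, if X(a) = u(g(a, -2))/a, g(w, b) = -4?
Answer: -24720221/58 ≈ -4.2621e+5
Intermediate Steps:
u(p) = -21 (u(p) = 3*(-2 - 5) = 3*(-7) = -21)
X(a) = -21/a
X((-211 + 269)/(-224 + (-2*(-7) - 9))) - 1*426290 = -21*(-224 + (-2*(-7) - 9))/(-211 + 269) - 1*426290 = -21/(58/(-224 + (14 - 9))) - 426290 = -21/(58/(-224 + 5)) - 426290 = -21/(58/(-219)) - 426290 = -21/(58*(-1/219)) - 426290 = -21/(-58/219) - 426290 = -21*(-219/58) - 426290 = 4599/58 - 426290 = -24720221/58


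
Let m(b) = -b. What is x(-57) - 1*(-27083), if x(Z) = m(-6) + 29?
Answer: 27118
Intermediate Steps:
x(Z) = 35 (x(Z) = -1*(-6) + 29 = 6 + 29 = 35)
x(-57) - 1*(-27083) = 35 - 1*(-27083) = 35 + 27083 = 27118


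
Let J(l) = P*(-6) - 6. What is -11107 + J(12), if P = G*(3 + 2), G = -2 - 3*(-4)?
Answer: -11413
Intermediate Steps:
G = 10 (G = -2 + 12 = 10)
P = 50 (P = 10*(3 + 2) = 10*5 = 50)
J(l) = -306 (J(l) = 50*(-6) - 6 = -300 - 6 = -306)
-11107 + J(12) = -11107 - 306 = -11413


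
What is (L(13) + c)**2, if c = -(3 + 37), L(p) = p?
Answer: 729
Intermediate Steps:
c = -40 (c = -1*40 = -40)
(L(13) + c)**2 = (13 - 40)**2 = (-27)**2 = 729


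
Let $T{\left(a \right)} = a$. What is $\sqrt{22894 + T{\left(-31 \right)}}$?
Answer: $\sqrt{22863} \approx 151.21$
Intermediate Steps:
$\sqrt{22894 + T{\left(-31 \right)}} = \sqrt{22894 - 31} = \sqrt{22863}$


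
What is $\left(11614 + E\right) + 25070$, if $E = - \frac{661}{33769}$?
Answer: $\frac{1238781335}{33769} \approx 36684.0$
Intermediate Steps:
$E = - \frac{661}{33769}$ ($E = \left(-661\right) \frac{1}{33769} = - \frac{661}{33769} \approx -0.019574$)
$\left(11614 + E\right) + 25070 = \left(11614 - \frac{661}{33769}\right) + 25070 = \frac{392192505}{33769} + 25070 = \frac{1238781335}{33769}$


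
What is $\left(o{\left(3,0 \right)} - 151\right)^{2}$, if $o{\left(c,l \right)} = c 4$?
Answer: $19321$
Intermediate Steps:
$o{\left(c,l \right)} = 4 c$
$\left(o{\left(3,0 \right)} - 151\right)^{2} = \left(4 \cdot 3 - 151\right)^{2} = \left(12 - 151\right)^{2} = \left(-139\right)^{2} = 19321$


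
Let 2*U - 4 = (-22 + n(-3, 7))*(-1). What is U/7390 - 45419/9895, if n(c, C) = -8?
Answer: -67095639/14624810 ≈ -4.5878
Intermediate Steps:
U = 17 (U = 2 + ((-22 - 8)*(-1))/2 = 2 + (-30*(-1))/2 = 2 + (½)*30 = 2 + 15 = 17)
U/7390 - 45419/9895 = 17/7390 - 45419/9895 = -67095639/14624810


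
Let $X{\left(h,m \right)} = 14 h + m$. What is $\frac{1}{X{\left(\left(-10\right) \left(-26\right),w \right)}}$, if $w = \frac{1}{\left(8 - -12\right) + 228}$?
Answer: $\frac{248}{902721} \approx 0.00027472$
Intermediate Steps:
$w = \frac{1}{248}$ ($w = \frac{1}{\left(8 + 12\right) + 228} = \frac{1}{20 + 228} = \frac{1}{248} \approx 0.0040323$)
$X{\left(h,m \right)} = m + 14 h$
$\frac{1}{X{\left(\left(-10\right) \left(-26\right),w \right)}} = \frac{1}{\frac{1}{248} + 14 \left(\left(-10\right) \left(-26\right)\right)} = \frac{1}{\frac{1}{248} + 14 \cdot 260} = \frac{1}{\frac{1}{248} + 3640} = \frac{1}{\frac{902721}{248}} = \frac{248}{902721}$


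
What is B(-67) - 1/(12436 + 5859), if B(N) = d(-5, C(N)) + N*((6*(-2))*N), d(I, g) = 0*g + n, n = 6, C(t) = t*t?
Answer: -985405291/18295 ≈ -53862.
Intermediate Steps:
C(t) = t**2
d(I, g) = 6 (d(I, g) = 0*g + 6 = 0 + 6 = 6)
B(N) = 6 - 12*N**2 (B(N) = 6 + N*((6*(-2))*N) = 6 + N*(-12*N) = 6 - 12*N**2)
B(-67) - 1/(12436 + 5859) = (6 - 12*(-67)**2) - 1/(12436 + 5859) = (6 - 12*4489) - 1/18295 = (6 - 53868) - 1*1/18295 = -53862 - 1/18295 = -985405291/18295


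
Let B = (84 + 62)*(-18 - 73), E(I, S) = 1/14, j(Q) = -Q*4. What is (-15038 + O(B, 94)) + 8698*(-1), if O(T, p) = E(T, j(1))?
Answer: -332303/14 ≈ -23736.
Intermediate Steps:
j(Q) = -4*Q
E(I, S) = 1/14
B = -13286 (B = 146*(-91) = -13286)
O(T, p) = 1/14
(-15038 + O(B, 94)) + 8698*(-1) = (-15038 + 1/14) + 8698*(-1) = -210531/14 - 8698 = -332303/14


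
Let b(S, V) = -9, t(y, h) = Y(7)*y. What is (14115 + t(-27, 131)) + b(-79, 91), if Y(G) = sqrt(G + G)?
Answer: 14106 - 27*sqrt(14) ≈ 14005.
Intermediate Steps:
Y(G) = sqrt(2)*sqrt(G) (Y(G) = sqrt(2*G) = sqrt(2)*sqrt(G))
t(y, h) = y*sqrt(14) (t(y, h) = (sqrt(2)*sqrt(7))*y = sqrt(14)*y = y*sqrt(14))
(14115 + t(-27, 131)) + b(-79, 91) = (14115 - 27*sqrt(14)) - 9 = 14106 - 27*sqrt(14)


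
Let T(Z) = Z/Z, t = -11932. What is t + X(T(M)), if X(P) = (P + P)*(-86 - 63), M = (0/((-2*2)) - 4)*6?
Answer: -12230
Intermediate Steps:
M = -24 (M = (0/(-4) - 4)*6 = (0*(-1/4) - 4)*6 = (0 - 4)*6 = -4*6 = -24)
T(Z) = 1
X(P) = -298*P (X(P) = (2*P)*(-149) = -298*P)
t + X(T(M)) = -11932 - 298*1 = -11932 - 298 = -12230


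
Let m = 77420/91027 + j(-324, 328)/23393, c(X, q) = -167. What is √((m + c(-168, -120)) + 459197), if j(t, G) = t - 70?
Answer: 4*√130087083542721323758467/2129394611 ≈ 677.52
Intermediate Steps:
j(t, G) = -70 + t
m = 1775221422/2129394611 (m = 77420/91027 + (-70 - 324)/23393 = 77420*(1/91027) - 394*1/23393 = 77420/91027 - 394/23393 = 1775221422/2129394611 ≈ 0.83367)
√((m + c(-168, -120)) + 459197) = √((1775221422/2129394611 - 167) + 459197) = √(-353833678615/2129394611 + 459197) = √(977457783508752/2129394611) = 4*√130087083542721323758467/2129394611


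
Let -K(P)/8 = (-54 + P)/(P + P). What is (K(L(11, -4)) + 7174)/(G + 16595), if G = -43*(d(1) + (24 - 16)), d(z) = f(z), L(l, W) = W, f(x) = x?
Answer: 1779/4052 ≈ 0.43904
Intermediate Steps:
d(z) = z
K(P) = -4*(-54 + P)/P (K(P) = -8*(-54 + P)/(P + P) = -8*(-54 + P)/(2*P) = -8*(-54 + P)*1/(2*P) = -4*(-54 + P)/P)
G = -387 (G = -43*(1 + (24 - 16)) = -43*(1 + 8) = -43*9 = -387)
(K(L(11, -4)) + 7174)/(G + 16595) = ((-4 + 216/(-4)) + 7174)/(-387 + 16595) = ((-4 + 216*(-¼)) + 7174)/16208 = ((-4 - 54) + 7174)*(1/16208) = (-58 + 7174)*(1/16208) = 7116*(1/16208) = 1779/4052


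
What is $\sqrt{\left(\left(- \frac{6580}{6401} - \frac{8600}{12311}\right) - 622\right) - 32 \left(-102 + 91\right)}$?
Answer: $\frac{15 i \sqrt{7499491829890762}}{78802711} \approx 16.484 i$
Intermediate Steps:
$\sqrt{\left(\left(- \frac{6580}{6401} - \frac{8600}{12311}\right) - 622\right) - 32 \left(-102 + 91\right)} = \sqrt{\left(\left(\left(-6580\right) \frac{1}{6401} - \frac{8600}{12311}\right) - 622\right) - -352} = \sqrt{\left(\left(- \frac{6580}{6401} - \frac{8600}{12311}\right) - 622\right) + 352} = \sqrt{\left(- \frac{136054980}{78802711} - 622\right) + 352} = \sqrt{- \frac{49151341222}{78802711} + 352} = \sqrt{- \frac{21412786950}{78802711}} = \frac{15 i \sqrt{7499491829890762}}{78802711}$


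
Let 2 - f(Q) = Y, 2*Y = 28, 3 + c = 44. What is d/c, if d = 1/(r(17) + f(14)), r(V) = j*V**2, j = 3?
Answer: 1/35055 ≈ 2.8527e-5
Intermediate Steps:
c = 41 (c = -3 + 44 = 41)
Y = 14 (Y = (1/2)*28 = 14)
r(V) = 3*V**2
f(Q) = -12 (f(Q) = 2 - 1*14 = 2 - 14 = -12)
d = 1/855 (d = 1/(3*17**2 - 12) = 1/(3*289 - 12) = 1/(867 - 12) = 1/855 ≈ 0.0011696)
d/c = (1/855)/41 = (1/855)*(1/41) = 1/35055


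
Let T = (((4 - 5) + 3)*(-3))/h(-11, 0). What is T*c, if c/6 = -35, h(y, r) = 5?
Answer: 252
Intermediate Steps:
c = -210 (c = 6*(-35) = -210)
T = -6/5 (T = (((4 - 5) + 3)*(-3))/5 = ((-1 + 3)*(-3))*(⅕) = (2*(-3))*(⅕) = -6*⅕ = -6/5 ≈ -1.2000)
T*c = -6/5*(-210) = 252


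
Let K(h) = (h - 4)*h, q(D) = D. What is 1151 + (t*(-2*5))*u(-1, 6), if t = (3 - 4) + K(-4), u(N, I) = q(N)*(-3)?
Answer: 221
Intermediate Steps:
K(h) = h*(-4 + h) (K(h) = (-4 + h)*h = h*(-4 + h))
u(N, I) = -3*N (u(N, I) = N*(-3) = -3*N)
t = 31 (t = (3 - 4) - 4*(-4 - 4) = -1 - 4*(-8) = -1 + 32 = 31)
1151 + (t*(-2*5))*u(-1, 6) = 1151 + (31*(-2*5))*(-3*(-1)) = 1151 + (31*(-10))*3 = 1151 - 310*3 = 1151 - 930 = 221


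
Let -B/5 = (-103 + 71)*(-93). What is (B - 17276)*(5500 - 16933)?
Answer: 367639548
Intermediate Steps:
B = -14880 (B = -5*(-103 + 71)*(-93) = -(-160)*(-93) = -5*2976 = -14880)
(B - 17276)*(5500 - 16933) = (-14880 - 17276)*(5500 - 16933) = -32156*(-11433) = 367639548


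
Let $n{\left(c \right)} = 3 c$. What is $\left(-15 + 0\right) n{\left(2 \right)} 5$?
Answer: $-450$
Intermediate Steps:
$\left(-15 + 0\right) n{\left(2 \right)} 5 = \left(-15 + 0\right) 3 \cdot 2 \cdot 5 = - 15 \cdot 6 \cdot 5 = \left(-15\right) 30 = -450$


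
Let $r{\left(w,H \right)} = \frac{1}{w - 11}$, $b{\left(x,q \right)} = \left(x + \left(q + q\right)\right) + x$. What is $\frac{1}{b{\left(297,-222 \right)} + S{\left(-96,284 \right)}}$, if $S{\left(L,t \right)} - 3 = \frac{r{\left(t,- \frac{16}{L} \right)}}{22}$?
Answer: $\frac{6006}{918919} \approx 0.0065359$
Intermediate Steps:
$b{\left(x,q \right)} = 2 q + 2 x$ ($b{\left(x,q \right)} = \left(x + 2 q\right) + x = 2 q + 2 x$)
$r{\left(w,H \right)} = \frac{1}{-11 + w}$
$S{\left(L,t \right)} = 3 + \frac{1}{22 \left(-11 + t\right)}$ ($S{\left(L,t \right)} = 3 + \frac{1}{\left(-11 + t\right) 22} = 3 + \frac{1}{-11 + t} \frac{1}{22} = 3 + \frac{1}{22 \left(-11 + t\right)}$)
$\frac{1}{b{\left(297,-222 \right)} + S{\left(-96,284 \right)}} = \frac{1}{\left(2 \left(-222\right) + 2 \cdot 297\right) + \frac{-725 + 66 \cdot 284}{22 \left(-11 + 284\right)}} = \frac{1}{\left(-444 + 594\right) + \frac{-725 + 18744}{22 \cdot 273}} = \frac{1}{150 + \frac{1}{22} \cdot \frac{1}{273} \cdot 18019} = \frac{1}{150 + \frac{18019}{6006}} = \frac{1}{\frac{918919}{6006}} = \frac{6006}{918919}$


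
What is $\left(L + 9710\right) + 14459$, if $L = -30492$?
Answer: $-6323$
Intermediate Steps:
$\left(L + 9710\right) + 14459 = \left(-30492 + 9710\right) + 14459 = -20782 + 14459 = -6323$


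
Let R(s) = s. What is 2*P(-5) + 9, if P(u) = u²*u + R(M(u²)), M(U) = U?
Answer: -191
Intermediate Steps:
P(u) = u² + u³ (P(u) = u²*u + u² = u³ + u² = u² + u³)
2*P(-5) + 9 = 2*((-5)²*(1 - 5)) + 9 = 2*(25*(-4)) + 9 = 2*(-100) + 9 = -200 + 9 = -191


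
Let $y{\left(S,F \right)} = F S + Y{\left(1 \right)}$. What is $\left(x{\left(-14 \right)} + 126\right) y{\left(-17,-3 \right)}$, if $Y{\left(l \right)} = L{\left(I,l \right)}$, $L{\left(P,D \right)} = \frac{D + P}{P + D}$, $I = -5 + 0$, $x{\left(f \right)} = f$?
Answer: $5824$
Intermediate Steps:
$I = -5$
$L{\left(P,D \right)} = 1$ ($L{\left(P,D \right)} = \frac{D + P}{D + P} = 1$)
$Y{\left(l \right)} = 1$
$y{\left(S,F \right)} = 1 + F S$ ($y{\left(S,F \right)} = F S + 1 = 1 + F S$)
$\left(x{\left(-14 \right)} + 126\right) y{\left(-17,-3 \right)} = \left(-14 + 126\right) \left(1 - -51\right) = 112 \left(1 + 51\right) = 112 \cdot 52 = 5824$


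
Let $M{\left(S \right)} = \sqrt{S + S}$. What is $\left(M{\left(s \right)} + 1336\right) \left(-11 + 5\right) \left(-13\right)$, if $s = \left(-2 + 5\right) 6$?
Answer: $104676$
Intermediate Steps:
$s = 18$ ($s = 3 \cdot 6 = 18$)
$M{\left(S \right)} = \sqrt{2} \sqrt{S}$ ($M{\left(S \right)} = \sqrt{2 S} = \sqrt{2} \sqrt{S}$)
$\left(M{\left(s \right)} + 1336\right) \left(-11 + 5\right) \left(-13\right) = \left(\sqrt{2} \sqrt{18} + 1336\right) \left(-11 + 5\right) \left(-13\right) = \left(\sqrt{2} \cdot 3 \sqrt{2} + 1336\right) \left(\left(-6\right) \left(-13\right)\right) = \left(6 + 1336\right) 78 = 1342 \cdot 78 = 104676$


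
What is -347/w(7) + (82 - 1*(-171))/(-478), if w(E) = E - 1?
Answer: -41846/717 ≈ -58.363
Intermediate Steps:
w(E) = -1 + E
-347/w(7) + (82 - 1*(-171))/(-478) = -347/(-1 + 7) + (82 - 1*(-171))/(-478) = -347/6 + (82 + 171)*(-1/478) = -347*⅙ + 253*(-1/478) = -347/6 - 253/478 = -41846/717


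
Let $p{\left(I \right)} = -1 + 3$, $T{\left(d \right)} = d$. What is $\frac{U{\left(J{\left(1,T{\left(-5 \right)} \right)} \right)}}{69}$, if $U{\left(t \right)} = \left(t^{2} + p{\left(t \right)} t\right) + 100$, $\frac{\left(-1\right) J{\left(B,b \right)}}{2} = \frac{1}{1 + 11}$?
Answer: $\frac{3589}{2484} \approx 1.4448$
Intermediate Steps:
$J{\left(B,b \right)} = - \frac{1}{6}$ ($J{\left(B,b \right)} = - \frac{2}{1 + 11} = - \frac{2}{12} = \left(-2\right) \frac{1}{12} = - \frac{1}{6}$)
$p{\left(I \right)} = 2$
$U{\left(t \right)} = 100 + t^{2} + 2 t$ ($U{\left(t \right)} = \left(t^{2} + 2 t\right) + 100 = 100 + t^{2} + 2 t$)
$\frac{U{\left(J{\left(1,T{\left(-5 \right)} \right)} \right)}}{69} = \frac{100 + \left(- \frac{1}{6}\right)^{2} + 2 \left(- \frac{1}{6}\right)}{69} = \left(100 + \frac{1}{36} - \frac{1}{3}\right) \frac{1}{69} = \frac{3589}{36} \cdot \frac{1}{69} = \frac{3589}{2484}$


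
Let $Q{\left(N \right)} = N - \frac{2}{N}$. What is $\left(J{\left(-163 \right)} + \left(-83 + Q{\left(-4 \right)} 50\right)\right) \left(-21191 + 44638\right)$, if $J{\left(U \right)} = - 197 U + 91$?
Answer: $748990968$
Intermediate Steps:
$J{\left(U \right)} = 91 - 197 U$
$Q{\left(N \right)} = N - \frac{2}{N}$
$\left(J{\left(-163 \right)} + \left(-83 + Q{\left(-4 \right)} 50\right)\right) \left(-21191 + 44638\right) = \left(\left(91 - -32111\right) + \left(-83 + \left(-4 - \frac{2}{-4}\right) 50\right)\right) \left(-21191 + 44638\right) = \left(\left(91 + 32111\right) + \left(-83 + \left(-4 - - \frac{1}{2}\right) 50\right)\right) 23447 = \left(32202 + \left(-83 + \left(-4 + \frac{1}{2}\right) 50\right)\right) 23447 = \left(32202 - 258\right) 23447 = 31944 \cdot 23447 = 748990968$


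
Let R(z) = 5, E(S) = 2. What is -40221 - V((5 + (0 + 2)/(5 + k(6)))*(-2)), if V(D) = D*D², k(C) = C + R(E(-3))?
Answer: -2505223/64 ≈ -39144.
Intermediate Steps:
k(C) = 5 + C (k(C) = C + 5 = 5 + C)
V(D) = D³
-40221 - V((5 + (0 + 2)/(5 + k(6)))*(-2)) = -40221 - ((5 + (0 + 2)/(5 + (5 + 6)))*(-2))³ = -40221 - ((5 + 2/(5 + 11))*(-2))³ = -40221 - ((5 + 2/16)*(-2))³ = -40221 - ((5 + 2*(1/16))*(-2))³ = -40221 - ((5 + ⅛)*(-2))³ = -40221 - ((41/8)*(-2))³ = -40221 - (-41/4)³ = -40221 - 1*(-68921/64) = -40221 + 68921/64 = -2505223/64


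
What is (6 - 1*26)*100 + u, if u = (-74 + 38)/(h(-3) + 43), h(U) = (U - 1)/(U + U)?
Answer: -262108/131 ≈ -2000.8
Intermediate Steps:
h(U) = (-1 + U)/(2*U) (h(U) = (-1 + U)/((2*U)) = (-1 + U)*(1/(2*U)) = (-1 + U)/(2*U))
u = -108/131 (u = (-74 + 38)/((½)*(-1 - 3)/(-3) + 43) = -36/((½)*(-⅓)*(-4) + 43) = -36/(⅔ + 43) = -36/131/3 = -36*3/131 = -108/131 ≈ -0.82443)
(6 - 1*26)*100 + u = (6 - 1*26)*100 - 108/131 = (6 - 26)*100 - 108/131 = -20*100 - 108/131 = -2000 - 108/131 = -262108/131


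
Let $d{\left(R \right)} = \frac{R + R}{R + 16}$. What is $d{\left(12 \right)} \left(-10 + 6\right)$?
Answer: $- \frac{24}{7} \approx -3.4286$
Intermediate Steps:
$d{\left(R \right)} = \frac{2 R}{16 + R}$
$d{\left(12 \right)} \left(-10 + 6\right) = 2 \cdot 12 \frac{1}{16 + 12} \left(-10 + 6\right) = 2 \cdot 12 \cdot \frac{1}{28} \left(-4\right) = \frac{6}{7} \left(-4\right) = - \frac{24}{7}$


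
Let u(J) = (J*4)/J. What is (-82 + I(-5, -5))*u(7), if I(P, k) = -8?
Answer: -360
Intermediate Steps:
u(J) = 4 (u(J) = (4*J)/J = 4)
(-82 + I(-5, -5))*u(7) = (-82 - 8)*4 = -90*4 = -360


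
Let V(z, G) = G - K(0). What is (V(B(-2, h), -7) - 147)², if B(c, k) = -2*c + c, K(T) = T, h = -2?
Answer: 23716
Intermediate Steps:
B(c, k) = -c
V(z, G) = G (V(z, G) = G - 1*0 = G + 0 = G)
(V(B(-2, h), -7) - 147)² = (-7 - 147)² = (-154)² = 23716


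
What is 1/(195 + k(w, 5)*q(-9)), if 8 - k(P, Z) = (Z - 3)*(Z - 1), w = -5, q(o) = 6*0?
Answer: 1/195 ≈ 0.0051282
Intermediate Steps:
q(o) = 0
k(P, Z) = 8 - (-1 + Z)*(-3 + Z) (k(P, Z) = 8 - (Z - 3)*(Z - 1) = 8 - (-3 + Z)*(-1 + Z) = 8 - (-1 + Z)*(-3 + Z))
1/(195 + k(w, 5)*q(-9)) = 1/(195 + (5 - 1*5² + 4*5)*0) = 1/(195 + (5 - 1*25 + 20)*0) = 1/(195 + (5 - 25 + 20)*0) = 1/(195 + 0*0) = 1/(195 + 0) = 1/195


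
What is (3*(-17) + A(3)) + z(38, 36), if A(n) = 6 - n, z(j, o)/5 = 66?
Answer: 282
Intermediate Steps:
z(j, o) = 330 (z(j, o) = 5*66 = 330)
(3*(-17) + A(3)) + z(38, 36) = (3*(-17) + (6 - 1*3)) + 330 = (-51 + (6 - 3)) + 330 = (-51 + 3) + 330 = -48 + 330 = 282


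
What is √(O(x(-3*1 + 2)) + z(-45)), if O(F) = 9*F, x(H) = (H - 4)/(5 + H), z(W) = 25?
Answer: √55/2 ≈ 3.7081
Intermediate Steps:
x(H) = (-4 + H)/(5 + H)
√(O(x(-3*1 + 2)) + z(-45)) = √(9*((-4 + (-3*1 + 2))/(5 + (-3*1 + 2))) + 25) = √(9*((-4 + (-3 + 2))/(5 + (-3 + 2))) + 25) = √(9*((-4 - 1)/(5 - 1)) + 25) = √(9*(-5/4) + 25) = √(-45/4 + 25) = √(55/4) = √55/2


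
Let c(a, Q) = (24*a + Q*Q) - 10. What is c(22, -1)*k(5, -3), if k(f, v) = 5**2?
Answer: 12975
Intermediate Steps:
c(a, Q) = -10 + Q**2 + 24*a (c(a, Q) = (24*a + Q**2) - 10 = (Q**2 + 24*a) - 10 = -10 + Q**2 + 24*a)
k(f, v) = 25
c(22, -1)*k(5, -3) = (-10 + (-1)**2 + 24*22)*25 = (-10 + 1 + 528)*25 = 519*25 = 12975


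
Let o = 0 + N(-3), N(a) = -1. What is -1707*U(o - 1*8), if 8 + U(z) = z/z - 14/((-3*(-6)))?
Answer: 39830/3 ≈ 13277.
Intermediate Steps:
o = -1 (o = 0 - 1 = -1)
U(z) = -70/9 (U(z) = -8 + (z/z - 14/((-3*(-6)))) = -8 + (1 - 14/18) = -8 + (1 - 14*1/18) = -8 + (1 - 7/9) = -8 + 2/9 = -70/9)
-1707*U(o - 1*8) = -1707*(-70/9) = 39830/3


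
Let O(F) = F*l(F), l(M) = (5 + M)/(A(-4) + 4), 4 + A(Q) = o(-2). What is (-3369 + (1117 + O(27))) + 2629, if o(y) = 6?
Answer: 521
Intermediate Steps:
A(Q) = 2 (A(Q) = -4 + 6 = 2)
l(M) = ⅚ + M/6 (l(M) = (5 + M)/(2 + 4) = (5 + M)/6 = (5 + M)*(⅙) = ⅚ + M/6)
O(F) = F*(⅚ + F/6)
(-3369 + (1117 + O(27))) + 2629 = (-3369 + (1117 + (⅙)*27*(5 + 27))) + 2629 = (-3369 + (1117 + (⅙)*27*32)) + 2629 = (-3369 + (1117 + 144)) + 2629 = (-3369 + 1261) + 2629 = -2108 + 2629 = 521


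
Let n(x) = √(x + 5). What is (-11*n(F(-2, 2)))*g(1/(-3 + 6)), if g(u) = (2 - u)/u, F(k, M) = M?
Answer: -55*√7 ≈ -145.52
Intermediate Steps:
g(u) = (2 - u)/u
n(x) = √(5 + x)
(-11*n(F(-2, 2)))*g(1/(-3 + 6)) = (-11*√(5 + 2))*((2 - 1/(-3 + 6))/(1/(-3 + 6))) = (-11*√7)*((2 - 1/3)/(1/3)) = (-11*√7)*((2 - 1*⅓)/(⅓)) = (-11*√7)*(3*(2 - ⅓)) = (-11*√7)*(3*(5/3)) = -11*√7*5 = -55*√7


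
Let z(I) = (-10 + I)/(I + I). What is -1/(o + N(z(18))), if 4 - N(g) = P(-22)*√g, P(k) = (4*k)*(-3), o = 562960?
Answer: -140741/79232112452 - 11*√2/39616056226 ≈ -1.7767e-6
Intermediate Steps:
P(k) = -12*k
z(I) = (-10 + I)/(2*I) (z(I) = (-10 + I)/((2*I)) = (-10 + I)*(1/(2*I)) = (-10 + I)/(2*I))
N(g) = 4 - 264*√g (N(g) = 4 - (-12*(-22))*√g = 4 - 264*√g)
-1/(o + N(z(18))) = -1/(562960 + (4 - 264*√(-10 + 18)/6)) = -1/(562960 + (4 - 264*√2/3)) = -1/(562960 + (4 - 88*√2)) = -1/(562964 - 88*√2)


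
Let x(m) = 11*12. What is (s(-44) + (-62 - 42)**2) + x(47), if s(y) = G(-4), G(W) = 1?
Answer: 10949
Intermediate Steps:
s(y) = 1
x(m) = 132
(s(-44) + (-62 - 42)**2) + x(47) = (1 + (-62 - 42)**2) + 132 = (1 + (-104)**2) + 132 = (1 + 10816) + 132 = 10817 + 132 = 10949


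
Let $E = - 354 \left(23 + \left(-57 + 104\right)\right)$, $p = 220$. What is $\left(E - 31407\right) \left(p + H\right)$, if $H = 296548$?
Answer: $-16674503616$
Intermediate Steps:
$E = -24780$ ($E = - 354 \left(23 + 47\right) = \left(-354\right) 70 = -24780$)
$\left(E - 31407\right) \left(p + H\right) = \left(-24780 - 31407\right) \left(220 + 296548\right) = \left(-56187\right) 296768 = -16674503616$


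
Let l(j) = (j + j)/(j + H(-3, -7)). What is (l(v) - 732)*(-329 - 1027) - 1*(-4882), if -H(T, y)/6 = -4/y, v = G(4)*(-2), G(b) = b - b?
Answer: 997474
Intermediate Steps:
G(b) = 0
v = 0 (v = 0*(-2) = 0)
H(T, y) = 24/y (H(T, y) = -(-24)/y = 24/y)
l(j) = 2*j/(-24/7 + j) (l(j) = (j + j)/(j + 24/(-7)) = (2*j)/(j + 24*(-1/7)) = (2*j)/(j - 24/7) = (2*j)/(-24/7 + j) = 2*j/(-24/7 + j))
(l(v) - 732)*(-329 - 1027) - 1*(-4882) = (14*0/(-24 + 7*0) - 732)*(-329 - 1027) - 1*(-4882) = (14*0/(-24 + 0) - 732)*(-1356) + 4882 = (14*0/(-24) - 732)*(-1356) + 4882 = (14*0*(-1/24) - 732)*(-1356) + 4882 = (0 - 732)*(-1356) + 4882 = -732*(-1356) + 4882 = 992592 + 4882 = 997474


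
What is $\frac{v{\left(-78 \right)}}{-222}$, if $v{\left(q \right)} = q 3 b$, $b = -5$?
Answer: $- \frac{195}{37} \approx -5.2703$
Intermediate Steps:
$v{\left(q \right)} = - 15 q$ ($v{\left(q \right)} = q 3 \left(-5\right) = 3 q \left(-5\right) = - 15 q$)
$\frac{v{\left(-78 \right)}}{-222} = \frac{\left(-15\right) \left(-78\right)}{-222} = 1170 \left(- \frac{1}{222}\right) = - \frac{195}{37}$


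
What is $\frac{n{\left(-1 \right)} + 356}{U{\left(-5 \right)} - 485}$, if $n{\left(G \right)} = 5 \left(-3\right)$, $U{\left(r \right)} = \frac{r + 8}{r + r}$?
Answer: $- \frac{3410}{4853} \approx -0.70266$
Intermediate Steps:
$U{\left(r \right)} = \frac{8 + r}{2 r}$
$n{\left(G \right)} = -15$
$\frac{n{\left(-1 \right)} + 356}{U{\left(-5 \right)} - 485} = \frac{-15 + 356}{\frac{8 - 5}{2 \left(-5\right)} - 485} = \frac{341}{\frac{1}{2} \left(- \frac{1}{5}\right) 3 - 485} = \frac{341}{- \frac{3}{10} - 485} = \frac{341}{- \frac{4853}{10}} = 341 \left(- \frac{10}{4853}\right) = - \frac{3410}{4853}$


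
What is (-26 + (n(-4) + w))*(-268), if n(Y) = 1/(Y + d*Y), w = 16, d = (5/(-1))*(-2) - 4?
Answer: 18827/7 ≈ 2689.6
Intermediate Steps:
d = 6 (d = (5*(-1))*(-2) - 4 = -5*(-2) - 4 = 10 - 4 = 6)
n(Y) = 1/(7*Y) (n(Y) = 1/(Y + 6*Y) = 1/(7*Y))
(-26 + (n(-4) + w))*(-268) = (-26 + ((⅐)/(-4) + 16))*(-268) = (-26 + ((⅐)*(-¼) + 16))*(-268) = (-26 + (-1/28 + 16))*(-268) = (-26 + 447/28)*(-268) = -281/28*(-268) = 18827/7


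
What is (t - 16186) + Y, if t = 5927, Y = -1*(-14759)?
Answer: 4500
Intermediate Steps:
Y = 14759
(t - 16186) + Y = (5927 - 16186) + 14759 = -10259 + 14759 = 4500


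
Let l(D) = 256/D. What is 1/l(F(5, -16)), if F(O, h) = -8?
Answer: -1/32 ≈ -0.031250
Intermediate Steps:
1/l(F(5, -16)) = 1/(256/(-8)) = 1/(256*(-⅛)) = 1/(-32) = -1/32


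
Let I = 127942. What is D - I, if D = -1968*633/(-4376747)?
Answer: -559968518930/4376747 ≈ -1.2794e+5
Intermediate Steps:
D = 1245744/4376747 (D = -1245744*(-1/4376747) = 1245744/4376747 ≈ 0.28463)
D - I = 1245744/4376747 - 1*127942 = 1245744/4376747 - 127942 = -559968518930/4376747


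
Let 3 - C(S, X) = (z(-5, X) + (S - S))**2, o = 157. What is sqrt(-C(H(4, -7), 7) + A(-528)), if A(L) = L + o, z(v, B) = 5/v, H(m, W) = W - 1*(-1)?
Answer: I*sqrt(373) ≈ 19.313*I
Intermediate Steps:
H(m, W) = 1 + W (H(m, W) = W + 1 = 1 + W)
C(S, X) = 2 (C(S, X) = 3 - (5/(-5) + (S - S))**2 = 3 - (5*(-1/5) + 0)**2 = 3 - (-1 + 0)**2 = 3 - 1*(-1)**2 = 3 - 1*1 = 3 - 1 = 2)
A(L) = 157 + L (A(L) = L + 157 = 157 + L)
sqrt(-C(H(4, -7), 7) + A(-528)) = sqrt(-1*2 + (157 - 528)) = sqrt(-2 - 371) = sqrt(-373) = I*sqrt(373)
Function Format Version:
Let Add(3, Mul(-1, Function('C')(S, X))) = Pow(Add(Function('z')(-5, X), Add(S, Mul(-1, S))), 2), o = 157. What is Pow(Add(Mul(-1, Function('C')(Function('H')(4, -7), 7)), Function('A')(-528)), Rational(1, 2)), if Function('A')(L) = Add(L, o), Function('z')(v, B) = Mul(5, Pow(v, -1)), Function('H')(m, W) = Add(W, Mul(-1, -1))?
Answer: Mul(I, Pow(373, Rational(1, 2))) ≈ Mul(19.313, I)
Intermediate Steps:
Function('H')(m, W) = Add(1, W) (Function('H')(m, W) = Add(W, 1) = Add(1, W))
Function('C')(S, X) = 2 (Function('C')(S, X) = Add(3, Mul(-1, Pow(Add(Mul(5, Pow(-5, -1)), Add(S, Mul(-1, S))), 2))) = Add(3, Mul(-1, Pow(Add(Mul(5, Rational(-1, 5)), 0), 2))) = Add(3, Mul(-1, Pow(Add(-1, 0), 2))) = Add(3, Mul(-1, Pow(-1, 2))) = Add(3, Mul(-1, 1)) = Add(3, -1) = 2)
Function('A')(L) = Add(157, L) (Function('A')(L) = Add(L, 157) = Add(157, L))
Pow(Add(Mul(-1, Function('C')(Function('H')(4, -7), 7)), Function('A')(-528)), Rational(1, 2)) = Pow(Add(Mul(-1, 2), Add(157, -528)), Rational(1, 2)) = Pow(Add(-2, -371), Rational(1, 2)) = Pow(-373, Rational(1, 2)) = Mul(I, Pow(373, Rational(1, 2)))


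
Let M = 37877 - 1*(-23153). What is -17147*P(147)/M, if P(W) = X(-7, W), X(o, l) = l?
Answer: -2520609/61030 ≈ -41.301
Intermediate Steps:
P(W) = W
M = 61030 (M = 37877 + 23153 = 61030)
-17147*P(147)/M = -17147/(61030/147) = -17147/(61030*(1/147)) = -17147/61030/147 = -17147*147/61030 = -2520609/61030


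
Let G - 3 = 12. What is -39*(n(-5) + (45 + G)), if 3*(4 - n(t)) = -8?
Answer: -2600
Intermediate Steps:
G = 15 (G = 3 + 12 = 15)
n(t) = 20/3 (n(t) = 4 - ⅓*(-8) = 4 + 8/3 = 20/3)
-39*(n(-5) + (45 + G)) = -39*(20/3 + (45 + 15)) = -39*(20/3 + 60) = -39*200/3 = -2600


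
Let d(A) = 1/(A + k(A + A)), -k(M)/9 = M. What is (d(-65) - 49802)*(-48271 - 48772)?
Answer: 5340393614987/1105 ≈ 4.8329e+9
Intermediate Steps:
k(M) = -9*M
d(A) = -1/(17*A) (d(A) = 1/(A - 9*(A + A)) = 1/(A - 18*A) = 1/(-17*A) = -1/(17*A))
(d(-65) - 49802)*(-48271 - 48772) = (-1/17/(-65) - 49802)*(-48271 - 48772) = (-1/17*(-1/65) - 49802)*(-97043) = (1/1105 - 49802)*(-97043) = -55031209/1105*(-97043) = 5340393614987/1105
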